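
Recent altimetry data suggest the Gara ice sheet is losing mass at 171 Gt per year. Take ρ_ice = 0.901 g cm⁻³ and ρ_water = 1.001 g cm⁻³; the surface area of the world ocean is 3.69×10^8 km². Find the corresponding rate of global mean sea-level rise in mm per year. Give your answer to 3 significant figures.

≈ 0.463 mm/yr

ρ_w = 1.001 g cm⁻³ = 1001 kg m⁻³. Annual water volume added = 171 Gt / ρ_w = 1.710×10^14 kg / 1001 kg m⁻³ = 1.708×10^11 m³.
Δh per year = 1.708×10^11 / 3.69×10^14 = 4.63×10^-4 m = 0.463 mm.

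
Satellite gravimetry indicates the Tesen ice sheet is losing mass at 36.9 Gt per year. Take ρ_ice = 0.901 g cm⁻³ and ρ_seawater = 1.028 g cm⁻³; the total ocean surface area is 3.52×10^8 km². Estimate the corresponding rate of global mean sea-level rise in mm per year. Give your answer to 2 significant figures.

≈ 0.10 mm/yr

ρ_w = 1.028 g cm⁻³ = 1028 kg m⁻³. Annual water volume added = 36.9 Gt / ρ_w = 3.690×10^13 kg / 1028 kg m⁻³ = 3.589×10^10 m³.
Δh per year = 3.589×10^10 / 3.52×10^14 = 1.02×10^-4 m = 0.10 mm.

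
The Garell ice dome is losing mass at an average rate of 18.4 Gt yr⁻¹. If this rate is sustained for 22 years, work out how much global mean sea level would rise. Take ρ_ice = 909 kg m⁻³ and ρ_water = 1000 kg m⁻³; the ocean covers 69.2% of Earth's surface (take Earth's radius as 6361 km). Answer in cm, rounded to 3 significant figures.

≈ 0.115 cm

Total mass lost = 18.4 Gt/yr × 22 yr = 404.8 Gt = 4.048×10^14 kg.
ρ_w = 1000 kg m⁻³, so water volume = 4.048×10^14 / 1000 = 4.048×10^11 m³.
Δh = 4.048×10^11 / 3.52×10^14 = 1.15×10^-3 m = 0.115 cm.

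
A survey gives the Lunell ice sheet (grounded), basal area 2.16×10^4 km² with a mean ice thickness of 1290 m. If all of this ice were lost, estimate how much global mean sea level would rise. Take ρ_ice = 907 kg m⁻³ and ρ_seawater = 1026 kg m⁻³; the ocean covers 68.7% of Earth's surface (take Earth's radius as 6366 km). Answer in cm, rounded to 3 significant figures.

Lunell: ice volume = 2.16×10^4 km² × 1290 m = 2.786×10^4 km³; 2.786×10^4 × (907/1026) = 2.463×10^4 km³ of water.
Spread over 3.50×10^14 m² of ocean, Δh = 2.463×10^13 / 3.50×10^14 = 0.0704 m = 7.04 cm.

≈ 7.04 cm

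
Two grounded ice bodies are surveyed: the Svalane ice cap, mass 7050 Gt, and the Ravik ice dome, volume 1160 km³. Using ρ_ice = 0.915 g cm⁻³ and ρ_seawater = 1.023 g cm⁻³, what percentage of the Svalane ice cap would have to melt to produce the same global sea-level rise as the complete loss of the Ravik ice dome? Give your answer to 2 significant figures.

Equal sea-level rise means equal mass of meltwater, i.e. equal mass of ice lost.
Ice mass of Ravik: 1.061×10^15 kg; ice mass of Svalane: 7.050×10^15 kg.
Fraction required = 1.061×10^15 / 7.050×10^15 = 0.151 → 15 %.

≈ 15 %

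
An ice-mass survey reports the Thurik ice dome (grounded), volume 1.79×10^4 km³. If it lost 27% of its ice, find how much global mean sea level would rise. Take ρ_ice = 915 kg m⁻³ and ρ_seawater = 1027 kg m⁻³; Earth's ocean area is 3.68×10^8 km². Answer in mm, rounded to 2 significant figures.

≈ 12 mm

Thurik: 0.27 × 1.79×10^4 km³ × (915/1027) = 4306 km³ of water.
Spread over 3.68×10^14 m² of ocean, Δh = 4.306×10^12 / 3.68×10^14 = 0.0117 m = 12 mm.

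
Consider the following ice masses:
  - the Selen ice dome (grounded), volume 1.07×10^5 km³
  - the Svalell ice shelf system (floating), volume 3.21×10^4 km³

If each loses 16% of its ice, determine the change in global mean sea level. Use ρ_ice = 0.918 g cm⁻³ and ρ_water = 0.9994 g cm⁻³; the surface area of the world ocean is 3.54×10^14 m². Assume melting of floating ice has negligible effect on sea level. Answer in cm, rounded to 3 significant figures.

Selen: 0.16 × 1.07×10^5 km³ × (918/999.4) = 1.573×10^4 km³ of water.
The Svalell ice shelf system is floating and already displaces its own weight of water, so its melt adds essentially nothing to sea level.
Total added water ≈ 1.573×10^13 m³ over 3.54×10^14 m² → Δh = 0.0444 m = 4.44 cm.

≈ 4.44 cm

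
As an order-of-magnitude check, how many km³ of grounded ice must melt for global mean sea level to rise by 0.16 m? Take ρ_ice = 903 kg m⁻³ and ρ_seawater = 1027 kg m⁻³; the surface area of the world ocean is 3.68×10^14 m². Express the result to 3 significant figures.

≈ 6.70×10^4 km³

Required water volume = Δh × A = 0.16 m × 3.68×10^14 m² = 5.888×10^13 m³ = 5.888×10^4 km³.
Ice volume = water volume × ρ_w/ρ_ice = 5.888×10^4 × 1027/903 = 6.70×10^4 km³.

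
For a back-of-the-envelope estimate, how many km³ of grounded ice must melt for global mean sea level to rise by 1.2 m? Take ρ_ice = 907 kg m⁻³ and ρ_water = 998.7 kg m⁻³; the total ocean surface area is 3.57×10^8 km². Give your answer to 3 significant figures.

Required water volume = Δh × A = 1.2 m × 3.57×10^14 m² = 4.284×10^14 m³ = 4.284×10^5 km³.
Ice volume = water volume × ρ_w/ρ_ice = 4.284×10^5 × 998.7/907 = 4.72×10^5 km³.

≈ 4.72×10^5 km³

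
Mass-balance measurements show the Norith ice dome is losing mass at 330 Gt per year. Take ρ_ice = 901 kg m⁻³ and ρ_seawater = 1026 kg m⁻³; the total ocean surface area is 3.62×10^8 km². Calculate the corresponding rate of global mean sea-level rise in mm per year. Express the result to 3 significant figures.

≈ 0.889 mm/yr

ρ_w = 1026 kg m⁻³. Annual water volume added = 330 Gt / ρ_w = 3.300×10^14 kg / 1026 kg m⁻³ = 3.216×10^11 m³.
Δh per year = 3.216×10^11 / 3.62×10^14 = 8.89×10^-4 m = 0.889 mm.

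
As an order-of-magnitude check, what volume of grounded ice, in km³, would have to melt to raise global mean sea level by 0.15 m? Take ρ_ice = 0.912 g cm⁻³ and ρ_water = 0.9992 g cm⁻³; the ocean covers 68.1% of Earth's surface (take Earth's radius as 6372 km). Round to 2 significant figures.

Required water volume = Δh × A = 0.15 m × 3.47×10^14 m² = 5.212×10^13 m³ = 5.212×10^4 km³.
Ice volume = water volume × ρ_w/ρ_ice = 5.212×10^4 × 999.2/912 = 5.7×10^4 km³.

≈ 5.7×10^4 km³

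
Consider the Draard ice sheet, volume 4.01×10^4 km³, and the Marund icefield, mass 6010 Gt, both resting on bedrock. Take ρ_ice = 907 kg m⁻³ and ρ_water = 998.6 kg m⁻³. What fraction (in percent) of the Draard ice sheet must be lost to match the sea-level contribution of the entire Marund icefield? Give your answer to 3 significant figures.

≈ 16.5 %

Equal sea-level rise means equal mass of meltwater, i.e. equal mass of ice lost.
Ice mass of Marund: 6.010×10^15 kg; ice mass of Draard: 3.637×10^16 kg.
Fraction required = 6.010×10^15 / 3.637×10^16 = 0.165 → 16.5 %.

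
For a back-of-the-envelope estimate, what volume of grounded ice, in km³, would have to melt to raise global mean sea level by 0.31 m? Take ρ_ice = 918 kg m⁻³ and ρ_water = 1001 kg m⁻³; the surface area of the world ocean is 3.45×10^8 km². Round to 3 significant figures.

≈ 1.17×10^5 km³

Required water volume = Δh × A = 0.31 m × 3.45×10^14 m² = 1.070×10^14 m³ = 1.070×10^5 km³.
Ice volume = water volume × ρ_w/ρ_ice = 1.070×10^5 × 1001/918 = 1.17×10^5 km³.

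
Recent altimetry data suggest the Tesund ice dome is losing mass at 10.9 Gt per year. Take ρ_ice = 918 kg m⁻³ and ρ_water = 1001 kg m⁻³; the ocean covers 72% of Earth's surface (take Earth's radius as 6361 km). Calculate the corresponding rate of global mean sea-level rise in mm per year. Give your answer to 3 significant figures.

≈ 0.0297 mm/yr

ρ_w = 1001 kg m⁻³. Annual water volume added = 10.9 Gt / ρ_w = 1.090×10^13 kg / 1001 kg m⁻³ = 1.089×10^10 m³.
Δh per year = 1.089×10^10 / 3.66×10^14 = 2.97×10^-5 m = 0.0297 mm.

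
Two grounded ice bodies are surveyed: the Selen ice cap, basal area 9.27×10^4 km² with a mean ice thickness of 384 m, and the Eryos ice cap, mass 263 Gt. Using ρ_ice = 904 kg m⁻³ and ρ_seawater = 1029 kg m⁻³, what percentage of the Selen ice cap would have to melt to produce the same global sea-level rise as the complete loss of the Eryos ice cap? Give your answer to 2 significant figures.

Equal sea-level rise means equal mass of meltwater, i.e. equal mass of ice lost.
Ice mass of Eryos: 2.630×10^14 kg; ice mass of Selen: 3.218×10^16 kg.
Fraction required = 2.630×10^14 / 3.218×10^16 = 8.17×10^-3 → 0.82 %.

≈ 0.82 %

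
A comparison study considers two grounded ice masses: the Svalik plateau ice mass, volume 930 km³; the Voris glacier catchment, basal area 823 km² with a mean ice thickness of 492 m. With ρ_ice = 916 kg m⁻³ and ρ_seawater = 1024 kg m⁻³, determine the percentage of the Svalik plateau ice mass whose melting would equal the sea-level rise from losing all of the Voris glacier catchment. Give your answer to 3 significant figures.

Equal sea-level rise means equal mass of meltwater, i.e. equal mass of ice lost.
Ice mass of Voris: 3.709×10^14 kg; ice mass of Svalik: 8.519×10^14 kg.
Fraction required = 3.709×10^14 / 8.519×10^14 = 0.435 → 43.5 %.

≈ 43.5 %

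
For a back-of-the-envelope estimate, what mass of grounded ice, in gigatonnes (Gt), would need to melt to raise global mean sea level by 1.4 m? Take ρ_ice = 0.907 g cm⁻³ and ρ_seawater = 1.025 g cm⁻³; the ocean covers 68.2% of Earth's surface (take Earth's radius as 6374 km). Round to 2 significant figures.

≈ 5.0×10^5 Gt

Required water volume = Δh × A = 1.4 m × 3.48×10^14 m² = 4.875×10^14 m³.
ρ_w = 1.025 g cm⁻³ = 1025 kg m⁻³, so the mass of water = 4.875×10^14 m³ × 1025 kg m⁻³ = 4.997×10^17 kg = 5.0×10^5 Gt (and the same mass of ice, by conservation).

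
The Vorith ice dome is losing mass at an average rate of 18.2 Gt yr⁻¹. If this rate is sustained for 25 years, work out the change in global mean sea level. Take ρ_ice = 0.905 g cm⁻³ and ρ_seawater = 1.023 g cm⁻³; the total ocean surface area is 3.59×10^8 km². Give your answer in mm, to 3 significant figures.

Total mass lost = 18.2 Gt/yr × 25 yr = 455.0 Gt = 4.550×10^14 kg.
ρ_w = 1.023 g cm⁻³ = 1023 kg m⁻³, so water volume = 4.550×10^14 / 1023 = 4.448×10^11 m³.
Δh = 4.448×10^11 / 3.59×10^14 = 1.24×10^-3 m = 1.24 mm.

≈ 1.24 mm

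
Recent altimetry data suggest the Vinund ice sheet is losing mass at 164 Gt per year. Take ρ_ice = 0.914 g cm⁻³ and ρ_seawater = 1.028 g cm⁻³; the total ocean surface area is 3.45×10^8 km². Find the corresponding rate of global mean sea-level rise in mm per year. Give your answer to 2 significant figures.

≈ 0.46 mm/yr

ρ_w = 1.028 g cm⁻³ = 1028 kg m⁻³. Annual water volume added = 164 Gt / ρ_w = 1.640×10^14 kg / 1028 kg m⁻³ = 1.595×10^11 m³.
Δh per year = 1.595×10^11 / 3.45×10^14 = 4.62×10^-4 m = 0.46 mm.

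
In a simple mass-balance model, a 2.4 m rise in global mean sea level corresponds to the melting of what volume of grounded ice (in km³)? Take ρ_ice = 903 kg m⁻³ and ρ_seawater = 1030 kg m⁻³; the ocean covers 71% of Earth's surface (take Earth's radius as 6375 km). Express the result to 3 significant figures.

Required water volume = Δh × A = 2.4 m × 3.63×10^14 m² = 8.702×10^14 m³ = 8.702×10^5 km³.
Ice volume = water volume × ρ_w/ρ_ice = 8.702×10^5 × 1030/903 = 9.93×10^5 km³.

≈ 9.93×10^5 km³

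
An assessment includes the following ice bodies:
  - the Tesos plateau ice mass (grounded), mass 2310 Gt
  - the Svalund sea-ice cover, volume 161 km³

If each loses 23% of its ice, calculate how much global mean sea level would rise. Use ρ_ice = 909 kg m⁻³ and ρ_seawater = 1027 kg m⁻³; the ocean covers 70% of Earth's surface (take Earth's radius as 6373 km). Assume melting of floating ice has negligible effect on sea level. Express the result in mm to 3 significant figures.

Tesos: 0.23 × 2310 Gt = 5.313×10^14 kg; dividing by ρ_w = 1027 kg m⁻³ gives 5.173×10^11 m³ of water.
The Svalund sea-ice cover is floating and already displaces its own weight of water, so its melt adds essentially nothing to sea level.
Total added water ≈ 5.173×10^11 m³ over 3.57×10^14 m² → Δh = 1.45×10^-3 m = 1.45 mm.

≈ 1.45 mm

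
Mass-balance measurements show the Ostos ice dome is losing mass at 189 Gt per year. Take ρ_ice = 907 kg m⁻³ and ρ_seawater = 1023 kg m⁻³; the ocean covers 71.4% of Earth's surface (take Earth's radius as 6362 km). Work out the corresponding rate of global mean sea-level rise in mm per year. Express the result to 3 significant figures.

ρ_w = 1023 kg m⁻³. Annual water volume added = 189 Gt / ρ_w = 1.890×10^14 kg / 1023 kg m⁻³ = 1.848×10^11 m³.
Δh per year = 1.848×10^11 / 3.63×10^14 = 5.09×10^-4 m = 0.509 mm.

≈ 0.509 mm/yr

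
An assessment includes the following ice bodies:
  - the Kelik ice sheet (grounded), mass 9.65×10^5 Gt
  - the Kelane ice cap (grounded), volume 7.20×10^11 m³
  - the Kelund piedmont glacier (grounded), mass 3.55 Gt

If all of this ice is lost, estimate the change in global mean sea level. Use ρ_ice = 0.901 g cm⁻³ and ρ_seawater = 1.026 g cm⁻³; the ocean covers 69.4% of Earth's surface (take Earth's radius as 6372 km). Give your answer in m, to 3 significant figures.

Kelik: 9.65×10^5 Gt = 9.650×10^17 kg; dividing by ρ_w = 1.026 g cm⁻³ = 1026 kg m⁻³ gives 9.405×10^14 m³ of water.
Kelane: 7.20×10^11 m³ × (901/1026) = 6.323×10^11 m³ of water.
Kelund: 3.55 Gt = 3.550×10^12 kg; dividing by ρ_w = 1026 kg m⁻³ gives 3.460×10^9 m³ of water.
Total added water ≈ 9.412×10^14 m³ over 3.54×10^14 m² → Δh = 2.66 m.

≈ 2.66 m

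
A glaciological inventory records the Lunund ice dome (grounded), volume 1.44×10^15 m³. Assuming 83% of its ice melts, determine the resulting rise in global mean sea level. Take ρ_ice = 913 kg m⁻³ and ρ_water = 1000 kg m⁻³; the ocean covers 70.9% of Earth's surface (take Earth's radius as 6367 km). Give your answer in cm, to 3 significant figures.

≈ 302 cm

Lunund: 0.83 × 1.44×10^15 m³ × (913/1000) = 1.091×10^15 m³ of water.
Spread over 3.61×10^14 m² of ocean, Δh = 1.091×10^15 / 3.61×10^14 = 3.02 m = 302 cm.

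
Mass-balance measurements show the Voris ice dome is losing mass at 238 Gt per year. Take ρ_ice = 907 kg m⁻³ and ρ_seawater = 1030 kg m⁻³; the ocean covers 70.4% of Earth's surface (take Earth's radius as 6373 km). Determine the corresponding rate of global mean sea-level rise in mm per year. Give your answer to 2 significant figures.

ρ_w = 1030 kg m⁻³. Annual water volume added = 238 Gt / ρ_w = 2.380×10^14 kg / 1030 kg m⁻³ = 2.311×10^11 m³.
Δh per year = 2.311×10^11 / 3.59×10^14 = 6.43×10^-4 m = 0.64 mm.

≈ 0.64 mm/yr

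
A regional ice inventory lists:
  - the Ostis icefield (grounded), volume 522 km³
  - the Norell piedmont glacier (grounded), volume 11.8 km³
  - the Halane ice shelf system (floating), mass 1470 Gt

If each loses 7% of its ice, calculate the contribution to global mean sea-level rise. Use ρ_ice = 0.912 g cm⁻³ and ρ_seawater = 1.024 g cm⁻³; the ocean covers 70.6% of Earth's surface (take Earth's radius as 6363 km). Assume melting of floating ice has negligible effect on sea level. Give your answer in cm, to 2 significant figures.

≈ 9.3×10^-3 cm

Ostis: 0.07 × 522 km³ × (912/1024) = 32.54 km³ of water.
Norell: 0.07 × 11.8 km³ × (912/1024) = 0.7357 km³ of water.
The Halane ice shelf system is floating and already displaces its own weight of water, so its melt adds essentially nothing to sea level.
Total added water ≈ 3.328×10^10 m³ over 3.59×10^14 m² → Δh = 9.26×10^-5 m = 9.3×10^-3 cm.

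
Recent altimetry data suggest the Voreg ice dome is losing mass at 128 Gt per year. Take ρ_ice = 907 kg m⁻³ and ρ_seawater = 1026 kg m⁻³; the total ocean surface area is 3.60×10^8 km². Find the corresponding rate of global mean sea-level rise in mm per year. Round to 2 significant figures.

ρ_w = 1026 kg m⁻³. Annual water volume added = 128 Gt / ρ_w = 1.280×10^14 kg / 1026 kg m⁻³ = 1.248×10^11 m³.
Δh per year = 1.248×10^11 / 3.60×10^14 = 3.47×10^-4 m = 0.35 mm.

≈ 0.35 mm/yr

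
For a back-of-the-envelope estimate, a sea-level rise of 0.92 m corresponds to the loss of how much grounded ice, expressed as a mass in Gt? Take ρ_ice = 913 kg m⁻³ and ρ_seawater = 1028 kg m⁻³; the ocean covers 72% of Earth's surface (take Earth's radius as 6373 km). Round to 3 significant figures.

≈ 3.48×10^5 Gt

Required water volume = Δh × A = 0.92 m × 3.67×10^14 m² = 3.381×10^14 m³.
ρ_w = 1028 kg m⁻³, so the mass of water = 3.381×10^14 m³ × 1028 kg m⁻³ = 3.475×10^17 kg = 3.48×10^5 Gt (and the same mass of ice, by conservation).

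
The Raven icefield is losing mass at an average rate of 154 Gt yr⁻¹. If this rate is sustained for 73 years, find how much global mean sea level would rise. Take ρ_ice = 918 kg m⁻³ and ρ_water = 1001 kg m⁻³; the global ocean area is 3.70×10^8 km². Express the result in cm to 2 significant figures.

≈ 3.0 cm

Total mass lost = 154 Gt/yr × 73 yr = 1.124×10^4 Gt = 1.124×10^16 kg.
ρ_w = 1001 kg m⁻³, so water volume = 1.124×10^16 / 1001 = 1.123×10^13 m³.
Δh = 1.123×10^13 / 3.70×10^14 = 0.0304 m = 3.0 cm.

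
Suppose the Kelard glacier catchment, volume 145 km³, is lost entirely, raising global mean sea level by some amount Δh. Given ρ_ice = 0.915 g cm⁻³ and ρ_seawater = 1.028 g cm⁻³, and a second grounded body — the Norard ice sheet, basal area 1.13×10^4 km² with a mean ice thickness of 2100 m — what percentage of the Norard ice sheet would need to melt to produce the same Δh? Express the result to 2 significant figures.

≈ 0.61 %

Equal sea-level rise means equal mass of meltwater, i.e. equal mass of ice lost.
Ice mass of Kelard: 1.327×10^14 kg; ice mass of Norard: 2.171×10^16 kg.
Fraction required = 1.327×10^14 / 2.171×10^16 = 6.11×10^-3 → 0.61 %.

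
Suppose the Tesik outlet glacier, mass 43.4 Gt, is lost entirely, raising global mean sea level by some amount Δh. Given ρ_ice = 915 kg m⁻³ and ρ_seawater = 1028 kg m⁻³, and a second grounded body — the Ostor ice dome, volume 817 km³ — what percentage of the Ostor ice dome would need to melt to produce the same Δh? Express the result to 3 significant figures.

≈ 5.81 %

Equal sea-level rise means equal mass of meltwater, i.e. equal mass of ice lost.
Ice mass of Tesik: 4.340×10^13 kg; ice mass of Ostor: 7.476×10^14 kg.
Fraction required = 4.340×10^13 / 7.476×10^14 = 0.0581 → 5.81 %.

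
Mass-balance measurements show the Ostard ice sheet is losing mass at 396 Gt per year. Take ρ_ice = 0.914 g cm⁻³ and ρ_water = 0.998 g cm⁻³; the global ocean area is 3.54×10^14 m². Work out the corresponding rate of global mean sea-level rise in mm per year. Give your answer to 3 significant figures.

≈ 1.12 mm/yr

ρ_w = 0.998 g cm⁻³ = 998 kg m⁻³. Annual water volume added = 396 Gt / ρ_w = 3.960×10^14 kg / 998 kg m⁻³ = 3.968×10^11 m³.
Δh per year = 3.968×10^11 / 3.54×10^14 = 1.12×10^-3 m = 1.12 mm.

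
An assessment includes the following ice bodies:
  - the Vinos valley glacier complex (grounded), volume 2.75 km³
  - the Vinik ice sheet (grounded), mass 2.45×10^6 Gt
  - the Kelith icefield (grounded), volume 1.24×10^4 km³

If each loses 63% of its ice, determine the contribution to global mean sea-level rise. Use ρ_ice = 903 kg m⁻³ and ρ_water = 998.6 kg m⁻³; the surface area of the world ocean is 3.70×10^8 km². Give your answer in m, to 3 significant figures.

Vinos: 0.63 × 2.75 km³ × (903/998.6) = 1.567 km³ of water.
Vinik: 0.63 × 2.45×10^6 Gt = 1.544×10^18 kg; dividing by ρ_w = 998.6 kg m⁻³ gives 1.546×10^15 m³ of water.
Kelith: 0.63 × 1.24×10^4 km³ × (903/998.6) = 7064 km³ of water.
Total added water ≈ 1.553×10^15 m³ over 3.70×10^14 m² → Δh = 4.20 m.

≈ 4.20 m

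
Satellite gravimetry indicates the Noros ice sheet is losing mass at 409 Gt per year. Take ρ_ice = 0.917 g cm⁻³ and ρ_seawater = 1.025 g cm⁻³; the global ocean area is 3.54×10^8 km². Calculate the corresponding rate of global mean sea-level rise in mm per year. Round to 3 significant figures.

≈ 1.13 mm/yr

ρ_w = 1.025 g cm⁻³ = 1025 kg m⁻³. Annual water volume added = 409 Gt / ρ_w = 4.090×10^14 kg / 1025 kg m⁻³ = 3.990×10^11 m³.
Δh per year = 3.990×10^11 / 3.54×10^14 = 1.13×10^-3 m = 1.13 mm.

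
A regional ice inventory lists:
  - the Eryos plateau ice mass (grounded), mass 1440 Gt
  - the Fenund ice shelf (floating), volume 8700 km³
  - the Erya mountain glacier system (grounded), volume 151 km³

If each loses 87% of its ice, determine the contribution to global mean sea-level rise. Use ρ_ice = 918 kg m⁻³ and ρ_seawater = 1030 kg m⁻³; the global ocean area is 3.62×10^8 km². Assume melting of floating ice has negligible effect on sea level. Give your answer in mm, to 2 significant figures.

≈ 3.7 mm

Eryos: 0.87 × 1440 Gt = 1.253×10^15 kg; dividing by ρ_w = 1030 kg m⁻³ gives 1.216×10^12 m³ of water.
The Fenund ice shelf is floating and already displaces its own weight of water, so its melt adds essentially nothing to sea level.
Erya: 0.87 × 151 km³ × (918/1030) = 117.1 km³ of water.
Total added water ≈ 1.333×10^12 m³ over 3.62×10^14 m² → Δh = 3.68×10^-3 m = 3.7 mm.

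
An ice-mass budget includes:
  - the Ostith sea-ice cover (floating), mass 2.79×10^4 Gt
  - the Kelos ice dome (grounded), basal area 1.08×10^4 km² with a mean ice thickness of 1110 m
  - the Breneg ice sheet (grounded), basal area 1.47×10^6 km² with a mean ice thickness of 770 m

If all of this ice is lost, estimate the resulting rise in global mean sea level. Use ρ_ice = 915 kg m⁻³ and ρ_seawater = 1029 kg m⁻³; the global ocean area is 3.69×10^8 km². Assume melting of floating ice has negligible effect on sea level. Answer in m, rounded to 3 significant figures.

The Ostith sea-ice cover is floating and already displaces its own weight of water, so its melt adds essentially nothing to sea level.
Kelos: ice volume = 1.08×10^4 km² × 1110 m = 1.199×10^4 km³; 1.199×10^4 × (915/1029) = 1.066×10^4 km³ of water.
Breneg: ice volume = 1.47×10^6 km² × 770 m = 1.132×10^6 km³; 1.132×10^6 × (915/1029) = 1.006×10^6 km³ of water.
Total added water ≈ 1.017×10^15 m³ over 3.69×10^14 m² → Δh = 2.76 m.

≈ 2.76 m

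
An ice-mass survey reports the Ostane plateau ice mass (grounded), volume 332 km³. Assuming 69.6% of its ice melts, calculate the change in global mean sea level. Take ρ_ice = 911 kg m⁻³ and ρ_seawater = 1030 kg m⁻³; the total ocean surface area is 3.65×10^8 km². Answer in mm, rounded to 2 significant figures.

≈ 0.56 mm

Ostane: 0.696 × 332 km³ × (911/1030) = 204.4 km³ of water.
Spread over 3.65×10^14 m² of ocean, Δh = 2.044×10^11 / 3.65×10^14 = 5.60×10^-4 m = 0.56 mm.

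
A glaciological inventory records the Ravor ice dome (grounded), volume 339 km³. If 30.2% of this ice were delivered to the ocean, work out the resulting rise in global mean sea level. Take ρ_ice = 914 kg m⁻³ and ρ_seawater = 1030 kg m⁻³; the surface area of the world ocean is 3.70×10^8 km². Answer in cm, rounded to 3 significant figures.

Ravor: 0.302 × 339 km³ × (914/1030) = 90.85 km³ of water.
Spread over 3.70×10^14 m² of ocean, Δh = 9.085×10^10 / 3.70×10^14 = 2.46×10^-4 m = 0.0246 cm.

≈ 0.0246 cm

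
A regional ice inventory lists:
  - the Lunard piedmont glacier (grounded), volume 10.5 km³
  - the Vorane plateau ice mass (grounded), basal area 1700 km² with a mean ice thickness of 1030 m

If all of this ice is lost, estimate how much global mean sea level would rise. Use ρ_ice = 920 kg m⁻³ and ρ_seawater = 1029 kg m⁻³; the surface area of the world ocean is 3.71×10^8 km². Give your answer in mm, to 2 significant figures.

Lunard: 10.5 km³ × (920/1029) = 9.388 km³ of water.
Vorane: ice volume = 1700 km² × 1030 m = 1751 km³; 1751 × (920/1029) = 1566 km³ of water.
Total added water ≈ 1.575×10^12 m³ over 3.71×10^14 m² → Δh = 4.25×10^-3 m = 4.2 mm.

≈ 4.2 mm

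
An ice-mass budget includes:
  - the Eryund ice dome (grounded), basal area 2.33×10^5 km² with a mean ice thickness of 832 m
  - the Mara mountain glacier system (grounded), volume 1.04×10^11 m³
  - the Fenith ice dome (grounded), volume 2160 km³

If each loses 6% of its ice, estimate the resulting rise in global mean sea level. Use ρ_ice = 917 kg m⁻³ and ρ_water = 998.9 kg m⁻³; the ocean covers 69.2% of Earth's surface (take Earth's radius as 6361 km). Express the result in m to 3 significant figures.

≈ 0.0307 m

Eryund: ice volume = 2.33×10^5 km² × 832 m = 1.939×10^5 km³; 0.06 × 1.939×10^5 × (917/998.9) = 1.068×10^4 km³ of water.
Mara: 0.06 × 1.04×10^11 m³ × (917/998.9) = 5.728×10^9 m³ of water.
Fenith: 0.06 × 2160 km³ × (917/998.9) = 119.0 km³ of water.
Total added water ≈ 1.080×10^13 m³ over 3.52×10^14 m² → Δh = 0.0307 m.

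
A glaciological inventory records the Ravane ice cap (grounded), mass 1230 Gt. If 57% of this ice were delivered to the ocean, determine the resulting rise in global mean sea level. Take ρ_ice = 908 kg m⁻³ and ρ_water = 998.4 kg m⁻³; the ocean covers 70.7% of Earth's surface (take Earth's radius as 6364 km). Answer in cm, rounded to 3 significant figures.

≈ 0.195 cm

Ravane: 0.57 × 1230 Gt = 7.011×10^14 kg; dividing by ρ_w = 998.4 kg m⁻³ gives 7.022×10^11 m³ of water.
Spread over 3.60×10^14 m² of ocean, Δh = 7.022×10^11 / 3.60×10^14 = 1.95×10^-3 m = 0.195 cm.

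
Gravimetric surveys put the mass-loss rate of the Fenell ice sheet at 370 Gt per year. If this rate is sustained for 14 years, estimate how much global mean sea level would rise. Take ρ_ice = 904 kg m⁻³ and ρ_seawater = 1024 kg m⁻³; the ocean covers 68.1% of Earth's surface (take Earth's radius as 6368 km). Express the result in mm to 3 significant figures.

Total mass lost = 370 Gt/yr × 14 yr = 5180 Gt = 5.180×10^15 kg.
ρ_w = 1024 kg m⁻³, so water volume = 5.180×10^15 / 1024 = 5.059×10^12 m³.
Δh = 5.059×10^12 / 3.47×10^14 = 0.0146 m = 14.6 mm.

≈ 14.6 mm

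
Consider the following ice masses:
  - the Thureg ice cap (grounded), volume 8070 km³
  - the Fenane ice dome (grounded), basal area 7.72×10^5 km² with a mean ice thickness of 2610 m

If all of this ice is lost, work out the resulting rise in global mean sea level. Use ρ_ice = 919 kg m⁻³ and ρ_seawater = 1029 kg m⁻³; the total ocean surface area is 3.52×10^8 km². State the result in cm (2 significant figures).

≈ 510 cm

Thureg: 8070 km³ × (919/1029) = 7207 km³ of water.
Fenane: ice volume = 7.72×10^5 km² × 2610 m = 2.015×10^6 km³; 2.015×10^6 × (919/1029) = 1.800×10^6 km³ of water.
Total added water ≈ 1.807×10^15 m³ over 3.52×10^14 m² → Δh = 5.13 m = 510 cm.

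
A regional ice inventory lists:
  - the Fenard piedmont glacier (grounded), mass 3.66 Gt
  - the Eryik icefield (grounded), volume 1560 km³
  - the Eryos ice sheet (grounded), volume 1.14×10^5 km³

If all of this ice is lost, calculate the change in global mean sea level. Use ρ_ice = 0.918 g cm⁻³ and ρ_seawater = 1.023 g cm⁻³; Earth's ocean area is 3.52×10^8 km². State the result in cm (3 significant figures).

≈ 29.5 cm

Fenard: 3.66 Gt = 3.660×10^12 kg; dividing by ρ_w = 1.023 g cm⁻³ = 1023 kg m⁻³ gives 3.578×10^9 m³ of water.
Eryik: 1560 km³ × (918/1023) = 1400 km³ of water.
Eryos: 1.14×10^5 km³ × (918/1023) = 1.023×10^5 km³ of water.
Total added water ≈ 1.037×10^14 m³ over 3.52×10^14 m² → Δh = 0.295 m = 29.5 cm.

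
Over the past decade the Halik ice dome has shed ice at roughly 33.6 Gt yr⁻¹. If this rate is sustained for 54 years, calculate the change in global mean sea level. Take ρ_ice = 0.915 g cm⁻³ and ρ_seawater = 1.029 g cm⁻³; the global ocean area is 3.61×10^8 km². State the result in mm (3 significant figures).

Total mass lost = 33.6 Gt/yr × 54 yr = 1814 Gt = 1.814×10^15 kg.
ρ_w = 1.029 g cm⁻³ = 1029 kg m⁻³, so water volume = 1.814×10^15 / 1029 = 1.763×10^12 m³.
Δh = 1.763×10^12 / 3.61×10^14 = 4.88×10^-3 m = 4.88 mm.

≈ 4.88 mm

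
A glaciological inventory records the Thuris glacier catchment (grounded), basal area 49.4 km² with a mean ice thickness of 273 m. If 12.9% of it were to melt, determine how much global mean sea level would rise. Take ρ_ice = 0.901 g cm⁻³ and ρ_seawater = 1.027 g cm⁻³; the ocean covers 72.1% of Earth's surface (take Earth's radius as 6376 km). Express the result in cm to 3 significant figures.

≈ 4.14×10^-4 cm

Thuris: ice volume = 49.4 km² × 273 m = 13.49 km³; 0.129 × 13.49 × (901/1027) = 1.526 km³ of water.
Spread over 3.68×10^14 m² of ocean, Δh = 1.526×10^9 / 3.68×10^14 = 4.14×10^-6 m = 4.14×10^-4 cm.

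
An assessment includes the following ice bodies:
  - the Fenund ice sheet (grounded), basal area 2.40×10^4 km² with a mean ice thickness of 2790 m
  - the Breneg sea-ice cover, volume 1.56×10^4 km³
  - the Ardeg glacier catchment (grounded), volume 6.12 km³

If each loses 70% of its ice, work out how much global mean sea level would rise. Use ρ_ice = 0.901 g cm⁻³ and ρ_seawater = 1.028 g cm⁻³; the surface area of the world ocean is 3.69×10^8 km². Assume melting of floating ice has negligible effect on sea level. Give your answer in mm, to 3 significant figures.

≈ 111 mm

Fenund: ice volume = 2.40×10^4 km² × 2790 m = 6.696×10^4 km³; 0.7 × 6.696×10^4 × (901/1028) = 4.108×10^4 km³ of water.
The Breneg sea-ice cover is floating and already displaces its own weight of water, so its melt adds essentially nothing to sea level.
Ardeg: 0.7 × 6.12 km³ × (901/1028) = 3.755 km³ of water.
Total added water ≈ 4.109×10^13 m³ over 3.69×10^14 m² → Δh = 0.111 m = 111 mm.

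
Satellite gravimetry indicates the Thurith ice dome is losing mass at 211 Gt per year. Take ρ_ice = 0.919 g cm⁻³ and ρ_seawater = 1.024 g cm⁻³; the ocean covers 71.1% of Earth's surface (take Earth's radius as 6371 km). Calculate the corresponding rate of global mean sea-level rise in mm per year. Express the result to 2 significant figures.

≈ 0.57 mm/yr

ρ_w = 1.024 g cm⁻³ = 1024 kg m⁻³. Annual water volume added = 211 Gt / ρ_w = 2.110×10^14 kg / 1024 kg m⁻³ = 2.061×10^11 m³.
Δh per year = 2.061×10^11 / 3.63×10^14 = 5.68×10^-4 m = 0.57 mm.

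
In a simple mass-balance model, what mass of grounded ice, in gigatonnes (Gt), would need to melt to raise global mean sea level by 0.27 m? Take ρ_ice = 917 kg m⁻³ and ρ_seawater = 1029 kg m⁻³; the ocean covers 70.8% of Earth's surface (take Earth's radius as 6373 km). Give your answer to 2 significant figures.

Required water volume = Δh × A = 0.27 m × 3.61×10^14 m² = 9.757×10^13 m³.
ρ_w = 1029 kg m⁻³, so the mass of water = 9.757×10^13 m³ × 1029 kg m⁻³ = 1.004×10^17 kg = 1.0×10^5 Gt (and the same mass of ice, by conservation).

≈ 1.0×10^5 Gt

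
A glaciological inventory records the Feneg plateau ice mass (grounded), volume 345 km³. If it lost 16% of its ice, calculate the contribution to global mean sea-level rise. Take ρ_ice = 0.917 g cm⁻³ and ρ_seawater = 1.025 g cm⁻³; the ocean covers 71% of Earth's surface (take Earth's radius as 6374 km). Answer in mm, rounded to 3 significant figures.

≈ 0.136 mm

Feneg: 0.16 × 345 km³ × (917/1025) = 49.38 km³ of water.
Spread over 3.62×10^14 m² of ocean, Δh = 4.938×10^10 / 3.62×10^14 = 1.36×10^-4 m = 0.136 mm.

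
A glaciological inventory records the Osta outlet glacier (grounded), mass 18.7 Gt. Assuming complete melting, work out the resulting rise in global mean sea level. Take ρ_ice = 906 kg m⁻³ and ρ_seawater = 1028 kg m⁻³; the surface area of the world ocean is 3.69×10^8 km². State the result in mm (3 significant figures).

≈ 0.0493 mm

Osta: 18.7 Gt = 1.870×10^13 kg; dividing by ρ_w = 1028 kg m⁻³ gives 1.819×10^10 m³ of water.
Spread over 3.69×10^14 m² of ocean, Δh = 1.819×10^10 / 3.69×10^14 = 4.93×10^-5 m = 0.0493 mm.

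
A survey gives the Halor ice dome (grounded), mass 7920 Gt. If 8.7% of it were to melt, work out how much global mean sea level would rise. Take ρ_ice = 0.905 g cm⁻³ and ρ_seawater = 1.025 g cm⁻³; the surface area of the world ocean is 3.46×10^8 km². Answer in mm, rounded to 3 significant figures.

Halor: 0.087 × 7920 Gt = 6.890×10^14 kg; dividing by ρ_w = 1.025 g cm⁻³ = 1025 kg m⁻³ gives 6.722×10^11 m³ of water.
Spread over 3.46×10^14 m² of ocean, Δh = 6.722×10^11 / 3.46×10^14 = 1.94×10^-3 m = 1.94 mm.

≈ 1.94 mm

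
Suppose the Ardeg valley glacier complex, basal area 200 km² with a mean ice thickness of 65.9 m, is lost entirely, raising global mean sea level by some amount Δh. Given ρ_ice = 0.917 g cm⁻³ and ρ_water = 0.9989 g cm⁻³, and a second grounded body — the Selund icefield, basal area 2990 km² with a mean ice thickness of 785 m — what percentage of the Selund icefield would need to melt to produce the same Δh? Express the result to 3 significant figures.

≈ 0.562 %

Equal sea-level rise means equal mass of meltwater, i.e. equal mass of ice lost.
Ice mass of Ardeg: 1.209×10^13 kg; ice mass of Selund: 2.152×10^15 kg.
Fraction required = 1.209×10^13 / 2.152×10^15 = 5.62×10^-3 → 0.562 %.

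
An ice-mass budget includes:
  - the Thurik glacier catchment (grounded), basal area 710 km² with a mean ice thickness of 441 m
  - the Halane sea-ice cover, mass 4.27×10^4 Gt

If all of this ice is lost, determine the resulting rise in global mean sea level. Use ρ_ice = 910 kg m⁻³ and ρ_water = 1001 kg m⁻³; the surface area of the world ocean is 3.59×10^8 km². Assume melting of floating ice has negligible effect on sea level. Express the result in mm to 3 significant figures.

≈ 0.793 mm

Thurik: ice volume = 710 km² × 441 m = 313.1 km³; 313.1 × (910/1001) = 284.6 km³ of water.
The Halane sea-ice cover is floating and already displaces its own weight of water, so its melt adds essentially nothing to sea level.
Total added water ≈ 2.846×10^11 m³ over 3.59×10^14 m² → Δh = 7.93×10^-4 m = 0.793 mm.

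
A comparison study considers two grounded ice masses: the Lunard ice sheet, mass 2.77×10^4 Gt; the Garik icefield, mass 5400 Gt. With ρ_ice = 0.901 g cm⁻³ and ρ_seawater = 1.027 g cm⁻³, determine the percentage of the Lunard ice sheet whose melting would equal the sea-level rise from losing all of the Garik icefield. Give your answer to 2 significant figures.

≈ 19 %

Equal sea-level rise means equal mass of meltwater, i.e. equal mass of ice lost.
Ice mass of Garik: 5.400×10^15 kg; ice mass of Lunard: 2.770×10^16 kg.
Fraction required = 5.400×10^15 / 2.770×10^16 = 0.195 → 19 %.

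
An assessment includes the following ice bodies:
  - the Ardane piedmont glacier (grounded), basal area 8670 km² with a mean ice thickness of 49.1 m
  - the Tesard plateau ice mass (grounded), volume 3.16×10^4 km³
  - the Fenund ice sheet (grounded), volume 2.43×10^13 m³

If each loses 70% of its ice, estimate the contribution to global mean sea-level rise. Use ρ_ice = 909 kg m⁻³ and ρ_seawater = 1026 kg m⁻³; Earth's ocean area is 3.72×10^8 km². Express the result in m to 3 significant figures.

≈ 0.0939 m

Ardane: ice volume = 8670 km² × 49.1 m = 425.7 km³; 0.7 × 425.7 × (909/1026) = 264.0 km³ of water.
Tesard: 0.7 × 3.16×10^4 km³ × (909/1026) = 1.960×10^4 km³ of water.
Fenund: 0.7 × 2.43×10^13 m³ × (909/1026) = 1.507×10^13 m³ of water.
Total added water ≈ 3.493×10^13 m³ over 3.72×10^14 m² → Δh = 0.0939 m.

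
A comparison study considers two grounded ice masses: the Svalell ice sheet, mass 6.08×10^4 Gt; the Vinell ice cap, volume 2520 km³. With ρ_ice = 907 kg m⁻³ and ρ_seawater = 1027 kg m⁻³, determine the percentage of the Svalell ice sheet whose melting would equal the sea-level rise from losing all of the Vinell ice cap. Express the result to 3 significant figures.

Equal sea-level rise means equal mass of meltwater, i.e. equal mass of ice lost.
Ice mass of Vinell: 2.286×10^15 kg; ice mass of Svalell: 6.080×10^16 kg.
Fraction required = 2.286×10^15 / 6.080×10^16 = 0.0376 → 3.76 %.

≈ 3.76 %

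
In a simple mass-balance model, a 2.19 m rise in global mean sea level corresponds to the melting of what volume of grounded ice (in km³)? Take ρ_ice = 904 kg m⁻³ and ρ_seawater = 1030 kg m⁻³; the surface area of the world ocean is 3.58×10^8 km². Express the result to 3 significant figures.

≈ 8.93×10^5 km³

Required water volume = Δh × A = 2.19 m × 3.58×10^14 m² = 7.840×10^14 m³ = 7.840×10^5 km³.
Ice volume = water volume × ρ_w/ρ_ice = 7.840×10^5 × 1030/904 = 8.93×10^5 km³.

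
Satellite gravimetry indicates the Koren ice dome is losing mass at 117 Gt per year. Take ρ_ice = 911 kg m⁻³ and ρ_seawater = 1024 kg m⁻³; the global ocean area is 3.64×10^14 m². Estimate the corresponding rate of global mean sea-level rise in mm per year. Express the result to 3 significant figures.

≈ 0.314 mm/yr

ρ_w = 1024 kg m⁻³. Annual water volume added = 117 Gt / ρ_w = 1.170×10^14 kg / 1024 kg m⁻³ = 1.143×10^11 m³.
Δh per year = 1.143×10^11 / 3.64×10^14 = 3.14×10^-4 m = 0.314 mm.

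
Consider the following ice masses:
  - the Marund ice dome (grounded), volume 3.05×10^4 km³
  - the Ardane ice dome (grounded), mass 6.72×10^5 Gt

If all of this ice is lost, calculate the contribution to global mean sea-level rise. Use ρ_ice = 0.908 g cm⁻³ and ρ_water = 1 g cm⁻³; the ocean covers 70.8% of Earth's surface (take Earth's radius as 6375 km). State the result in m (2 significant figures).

≈ 1.9 m

Marund: 3.05×10^4 km³ × (908/1000) = 2.769×10^4 km³ of water.
Ardane: 6.72×10^5 Gt = 6.720×10^17 kg; dividing by ρ_w = 1 g cm⁻³ = 1000 kg m⁻³ gives 6.720×10^14 m³ of water.
Total added water ≈ 6.997×10^14 m³ over 3.62×10^14 m² → Δh = 1.94 m.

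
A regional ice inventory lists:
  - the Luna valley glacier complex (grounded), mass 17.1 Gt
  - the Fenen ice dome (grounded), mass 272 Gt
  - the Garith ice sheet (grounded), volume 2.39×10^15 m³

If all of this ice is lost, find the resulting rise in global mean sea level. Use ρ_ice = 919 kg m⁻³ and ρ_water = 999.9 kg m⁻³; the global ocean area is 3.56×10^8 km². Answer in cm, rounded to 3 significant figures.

Luna: 17.1 Gt = 1.710×10^13 kg; dividing by ρ_w = 999.9 kg m⁻³ gives 1.710×10^10 m³ of water.
Fenen: 272 Gt = 2.720×10^14 kg; dividing by ρ_w = 999.9 kg m⁻³ gives 2.720×10^11 m³ of water.
Garith: 2.39×10^15 m³ × (919/999.9) = 2.197×10^15 m³ of water.
Total added water ≈ 2.197×10^15 m³ over 3.56×10^14 m² → Δh = 6.17 m = 617 cm.

≈ 617 cm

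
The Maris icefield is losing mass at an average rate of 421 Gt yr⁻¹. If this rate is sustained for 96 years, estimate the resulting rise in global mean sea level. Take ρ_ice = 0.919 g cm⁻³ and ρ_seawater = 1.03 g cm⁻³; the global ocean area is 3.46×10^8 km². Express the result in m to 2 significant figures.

Total mass lost = 421 Gt/yr × 96 yr = 4.042×10^4 Gt = 4.042×10^16 kg.
ρ_w = 1.03 g cm⁻³ = 1030 kg m⁻³, so water volume = 4.042×10^16 / 1030 = 3.924×10^13 m³.
Δh = 3.924×10^13 / 3.46×10^14 = 0.113 m.

≈ 0.11 m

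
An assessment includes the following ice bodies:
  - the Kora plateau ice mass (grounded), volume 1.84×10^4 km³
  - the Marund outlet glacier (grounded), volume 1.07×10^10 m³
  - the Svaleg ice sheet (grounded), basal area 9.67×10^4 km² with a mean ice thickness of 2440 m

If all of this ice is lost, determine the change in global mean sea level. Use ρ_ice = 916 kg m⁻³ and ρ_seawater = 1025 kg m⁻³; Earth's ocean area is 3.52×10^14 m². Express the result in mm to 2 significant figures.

Kora: 1.84×10^4 km³ × (916/1025) = 1.644×10^4 km³ of water.
Marund: 1.07×10^10 m³ × (916/1025) = 9.562×10^9 m³ of water.
Svaleg: ice volume = 9.67×10^4 km² × 2440 m = 2.359×10^5 km³; 2.359×10^5 × (916/1025) = 2.109×10^5 km³ of water.
Total added water ≈ 2.273×10^14 m³ over 3.52×10^14 m² → Δh = 0.646 m = 650 mm.

≈ 650 mm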